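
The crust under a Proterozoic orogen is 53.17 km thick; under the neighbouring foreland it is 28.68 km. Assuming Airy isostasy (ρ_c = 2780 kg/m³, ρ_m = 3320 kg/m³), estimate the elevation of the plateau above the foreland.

Excess crust Δ = 53.17 km − 28.68 km = 24.49 km, split between elevation h and root r with h + r = Δ.
Airy balance ρ_c h = (ρ_m − ρ_c) r gives r = h ρ_c/(ρ_m − ρ_c), so h (1 + ρ_c/(ρ_m − ρ_c)) = Δ, i.e. h = Δ (ρ_m − ρ_c)/ρ_m.
h = 24.49 km × 540/3320 = 3.98 km.

3.98 km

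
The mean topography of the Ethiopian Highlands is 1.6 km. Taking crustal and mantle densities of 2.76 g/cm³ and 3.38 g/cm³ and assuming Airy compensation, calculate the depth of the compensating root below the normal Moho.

7.12 km

For local isostatic compensation: the weight of the topography is balanced by the buoyancy of the root, ρ_c h = (ρ_m − ρ_c) r.
r = h · ρ_c / (ρ_m − ρ_c) = 1.6 km × 2.76 / (3.38 − 2.76) = 7.12 km.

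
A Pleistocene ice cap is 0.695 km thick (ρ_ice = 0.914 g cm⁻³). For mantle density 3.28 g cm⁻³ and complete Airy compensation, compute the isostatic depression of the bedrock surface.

Equating mass per unit area of the two columns: the ice load ρ_ice t is balanced by mantle displaced below, ρ_m s.
s = t ρ_ice / ρ_m = 0.695 km × 0.914/3.28 = 0.194 km.

0.194 km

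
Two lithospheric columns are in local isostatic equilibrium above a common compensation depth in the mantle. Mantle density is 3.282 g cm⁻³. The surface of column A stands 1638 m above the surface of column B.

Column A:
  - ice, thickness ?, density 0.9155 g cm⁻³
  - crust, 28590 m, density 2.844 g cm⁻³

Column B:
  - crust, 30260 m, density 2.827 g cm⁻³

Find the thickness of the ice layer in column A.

2800 m

Take the compensation level at the base of the deeper column (depth z_c below the surface of column A) and equate Σ ρ_i t_i down to z_c; mantle fills any gap and the z_c terms cancel.
Column A: x×0.9155 + 28590×2.844 + (z_c − 28590 − x)×3.282
Column B: 1638×0 + 30260×2.827 + (z_c − 1638 − 30260)×3.282
The z_c×3.282 term appears on both sides and cancels. Collect the known terms of each column as K = Σ(ρt)_known − 3.282 × (depth of known layers): K_A = 81309.96 − 3.282×28590 = −12522.42; K_B = 85545.02 − 3.282×(1638 + 30260) = −19144.216.
Balance: K_A − x×(3.282 − 0.9155) = K_B, so x = (K_A − K_B)/(3.282 − 0.9155) = 6621.8/2.3665 = 2800 m.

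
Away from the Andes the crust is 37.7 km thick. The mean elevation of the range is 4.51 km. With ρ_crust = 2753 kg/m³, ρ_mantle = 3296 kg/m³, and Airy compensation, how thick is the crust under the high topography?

Root depth r = h ρ_c / (ρ_m − ρ_c) = 4.51 km × 2753 / 543 = 22.87 km.
Total thickness = T + h + r = 37.7 km + 4.51 km + 22.87 km = 65.1 km.

65.1 km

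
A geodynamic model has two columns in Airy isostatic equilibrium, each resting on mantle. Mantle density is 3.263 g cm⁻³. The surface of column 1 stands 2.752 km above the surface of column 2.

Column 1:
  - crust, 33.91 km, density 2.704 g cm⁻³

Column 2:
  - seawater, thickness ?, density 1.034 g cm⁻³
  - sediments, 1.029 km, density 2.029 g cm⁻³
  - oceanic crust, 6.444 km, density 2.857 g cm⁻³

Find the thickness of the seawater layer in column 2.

Take the compensation level at the base of the deeper column (depth z_c below the surface of column 1) and equate Σ ρ_i t_i down to z_c; mantle fills any gap and the z_c terms cancel.
Column 1: 33.91×2.704 + (z_c − 33.91)×3.263
Column 2: 2.752×0 + x×1.034 + 1.029×2.029 + 6.444×2.857 + (z_c − 2.752 − 7.473 − x)×3.263
The z_c×3.263 term appears on both sides and cancels. Collect the known terms of each column as K = Σ(ρt)_known − 3.263 × (depth of known layers): K_1 = 91.69264 − 3.263×33.91 = −18.95569; K_2 = 20.498349 − 3.263×(2.752 + 7.473) = −12.865826.
Balance: K_1 = K_2 − x×(3.263 − 1.034), so x = (K_2 − K_1)/(3.263 − 1.034) = 6.08986/2.229 = 2.73 km.

2.73 km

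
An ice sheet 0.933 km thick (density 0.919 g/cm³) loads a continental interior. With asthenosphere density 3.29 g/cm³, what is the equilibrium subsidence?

Balancing pressure at the compensation depth: the ice load ρ_ice t is balanced by mantle displaced below, ρ_m s.
s = t ρ_ice / ρ_m = 0.933 km × 0.919/3.29 = 0.261 km.

0.261 km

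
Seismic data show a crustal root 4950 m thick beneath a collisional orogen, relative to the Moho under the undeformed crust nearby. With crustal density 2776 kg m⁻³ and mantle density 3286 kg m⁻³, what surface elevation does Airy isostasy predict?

909 m

For local isostatic compensation: ρ_c h = (ρ_m − ρ_c) r.
h = r (ρ_m − ρ_c) / ρ_c = 4950 m × (3286 − 2776) / 2776 = 909 m.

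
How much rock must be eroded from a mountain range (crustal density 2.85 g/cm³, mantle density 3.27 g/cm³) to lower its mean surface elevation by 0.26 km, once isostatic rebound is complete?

2.02 km

Net drop Δ = e − u = e − e ρ_c/ρ_m = e (ρ_m − ρ_c)/ρ_m.
e = Δ ρ_m/(ρ_m − ρ_c) = 0.26 km × 3.27/0.42 = 2.02 km.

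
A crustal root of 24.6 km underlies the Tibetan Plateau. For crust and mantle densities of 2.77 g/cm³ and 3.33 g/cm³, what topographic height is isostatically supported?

For local isostatic compensation: ρ_c h = (ρ_m − ρ_c) r.
h = r (ρ_m − ρ_c) / ρ_c = 24.6 km × (3.33 − 2.77) / 2.77 = 4.97 km.

4.97 km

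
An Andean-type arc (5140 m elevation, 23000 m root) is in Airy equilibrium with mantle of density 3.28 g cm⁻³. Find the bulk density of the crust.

ρ_c h = (ρ_m − ρ_c) r → ρ_c (h + r) = ρ_m r → ρ_c = ρ_m r / (h + r).
ρ_c = 3.28 × 23000 m / (5140 m + 23000 m) = 2.68 g cm⁻³.

2.68 g cm⁻³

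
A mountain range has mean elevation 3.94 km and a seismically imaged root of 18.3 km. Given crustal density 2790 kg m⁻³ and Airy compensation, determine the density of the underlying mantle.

Airy balance: ρ_c h = (ρ_m − ρ_c) r → ρ_m = ρ_c (1 + h/r).
ρ_m = 2790 × (1 + 3.94 km/18.3 km) = 3390 kg m⁻³.

3390 kg m⁻³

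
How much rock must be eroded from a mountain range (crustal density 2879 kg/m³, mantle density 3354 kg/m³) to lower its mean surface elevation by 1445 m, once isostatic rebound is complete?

Net drop Δ = e − u = e − e ρ_c/ρ_m = e (ρ_m − ρ_c)/ρ_m.
e = Δ ρ_m/(ρ_m − ρ_c) = 1445 m × 3354/475 = 10200 m.

10200 m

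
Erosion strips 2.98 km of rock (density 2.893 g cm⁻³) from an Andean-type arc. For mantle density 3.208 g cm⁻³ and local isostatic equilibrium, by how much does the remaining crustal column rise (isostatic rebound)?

2.69 km

Unloading: uplift u = e ρ_c/ρ_m = 2.98 km × 2.893/3.208 = 2.69 km.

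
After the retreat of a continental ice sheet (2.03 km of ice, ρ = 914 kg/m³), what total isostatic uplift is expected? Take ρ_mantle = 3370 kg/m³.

Removing the load lets mantle flow back in; uplift u satisfies ρ_ice t = ρ_m u.
u = t ρ_ice/ρ_m = 2.03 km × 914/3370 = 0.551 km.

0.551 km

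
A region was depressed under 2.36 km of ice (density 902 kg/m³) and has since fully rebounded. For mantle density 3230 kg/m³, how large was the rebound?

0.659 km

Removing the load lets mantle flow back in; uplift u satisfies ρ_ice t = ρ_m u.
u = t ρ_ice/ρ_m = 2.36 km × 902/3230 = 0.659 km.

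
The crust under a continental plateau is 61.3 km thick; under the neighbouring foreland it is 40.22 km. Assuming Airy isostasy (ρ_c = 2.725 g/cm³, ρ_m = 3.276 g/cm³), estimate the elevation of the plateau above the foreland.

Excess crust Δ = 61.3 km − 40.22 km = 21.08 km, split between elevation h and root r with h + r = Δ.
Airy balance ρ_c h = (ρ_m − ρ_c) r gives r = h ρ_c/(ρ_m − ρ_c), so h (1 + ρ_c/(ρ_m − ρ_c)) = Δ, i.e. h = Δ (ρ_m − ρ_c)/ρ_m.
h = 21.08 km × 0.551/3.276 = 3.55 km.

3.55 km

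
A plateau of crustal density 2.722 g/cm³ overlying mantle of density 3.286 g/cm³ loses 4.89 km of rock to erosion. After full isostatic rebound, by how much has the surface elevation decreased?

Rebound u = e ρ_c/ρ_m = 4.89 km × 2.722/3.286 = 4.051 km.
Net surface drop = e − u = 4.89 km − 4.051 km = e (ρ_m − ρ_c)/ρ_m = 0.839 km.

0.839 km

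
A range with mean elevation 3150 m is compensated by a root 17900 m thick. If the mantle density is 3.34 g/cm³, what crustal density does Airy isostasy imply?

ρ_c h = (ρ_m − ρ_c) r → ρ_c (h + r) = ρ_m r → ρ_c = ρ_m r / (h + r).
ρ_c = 3.34 × 17900 m / (3150 m + 17900 m) = 2.84 g/cm³.

2.84 g/cm³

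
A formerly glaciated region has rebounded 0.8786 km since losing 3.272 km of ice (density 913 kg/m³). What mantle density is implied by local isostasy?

3400 kg/m³

ρ_m = ρ_ice t / u = 913 × 3.272 km/0.8786 km = 3400 kg/m³.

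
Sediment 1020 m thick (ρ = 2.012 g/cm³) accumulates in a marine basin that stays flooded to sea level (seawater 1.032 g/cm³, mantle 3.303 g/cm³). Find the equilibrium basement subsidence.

440 m

Submarine loading: the sediment displaces seawater, and the subsidence is in turn flooded, so s (ρ_m − ρ_w) = t (ρ_sed − ρ_w).
s = 1020 m × (2.012 − 1.032) / (3.303 − 1.032) = 440 m.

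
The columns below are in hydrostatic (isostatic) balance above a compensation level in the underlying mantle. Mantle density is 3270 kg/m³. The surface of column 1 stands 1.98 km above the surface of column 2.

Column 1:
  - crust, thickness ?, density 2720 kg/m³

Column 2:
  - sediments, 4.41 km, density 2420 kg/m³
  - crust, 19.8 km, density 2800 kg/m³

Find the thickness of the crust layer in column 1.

Take the compensation level at the base of the deeper column (depth z_c below the surface of column 1) and equate Σ ρ_i t_i down to z_c; mantle fills any gap and the z_c terms cancel.
Column 1: x×2720 + (z_c − 0 − x)×3270
Column 2: 1.98×0 + 4.41×2420 + 19.8×2800 + (z_c − 1.98 − 24.21)×3270
The z_c×3270 term appears on both sides and cancels. Collect the known terms of each column as K = Σ(ρt)_known − 3270 × (depth of known layers): K_1 = 0 − 3270×0 = 0; K_2 = 66112.2 − 3270×(1.98 + 24.21) = −19529.1.
Balance: K_1 − x×(3270 − 2720) = K_2, so x = (K_1 − K_2)/(3270 − 2720) = 19529.1/550 = 35.5 km.

35.5 km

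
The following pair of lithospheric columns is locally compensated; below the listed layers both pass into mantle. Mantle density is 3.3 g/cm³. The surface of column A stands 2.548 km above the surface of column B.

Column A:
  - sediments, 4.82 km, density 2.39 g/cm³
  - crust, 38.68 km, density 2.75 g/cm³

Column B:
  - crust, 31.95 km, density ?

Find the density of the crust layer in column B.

2.76 g/cm³

Take the compensation level at the base of the deeper column (depth z_c below the surface of column A) and equate Σ ρ_i t_i down to z_c; mantle fills any gap and the z_c terms cancel.
Column A: 4.82×2.39 + 38.68×2.75 + (z_c − 43.5)×3.3
Column B: 2.548×0 + 31.95×ρ + (z_c − 2.548 − 31.95)×3.3
The z_c×3.3 term appears on both sides and cancels. Collect the known terms of each column as K = Σ(ρt)_known − 3.3 × (depth of known layers): K_A = 117.8898 − 3.3×43.5 = −25.6602; K_B = 0 − 3.3×(2.548 + 31.95) = −113.8434.
Balance: K_A = K_B + 31.95×ρ, so ρ = (K_A − K_B)/31.95 = 88.1832/31.95 = 2.76 g/cm³.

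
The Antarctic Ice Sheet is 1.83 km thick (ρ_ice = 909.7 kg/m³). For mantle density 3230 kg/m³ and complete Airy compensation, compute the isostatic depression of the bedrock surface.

Balancing pressure at the compensation depth: the ice load ρ_ice t is balanced by mantle displaced below, ρ_m s.
s = t ρ_ice / ρ_m = 1.83 km × 909.7/3230 = 0.515 km.

0.515 km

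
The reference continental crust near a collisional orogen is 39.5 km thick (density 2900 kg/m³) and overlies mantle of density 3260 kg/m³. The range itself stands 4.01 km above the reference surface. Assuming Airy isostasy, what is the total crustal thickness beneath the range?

Root depth r = h ρ_c / (ρ_m − ρ_c) = 4.01 km × 2900 / 360 = 32.3 km.
Total thickness = T + h + r = 39.5 km + 4.01 km + 32.3 km = 75.8 km.

75.8 km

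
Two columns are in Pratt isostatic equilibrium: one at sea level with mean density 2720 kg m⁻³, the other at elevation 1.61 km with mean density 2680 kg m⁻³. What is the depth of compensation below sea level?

108 km

ρ_ref D = ρ (D + h) → D (ρ_ref − ρ) = ρ h.
D = ρ h/(ρ_ref − ρ) = 2680 × 1.61 km/(2720 − 2680) = 108 km.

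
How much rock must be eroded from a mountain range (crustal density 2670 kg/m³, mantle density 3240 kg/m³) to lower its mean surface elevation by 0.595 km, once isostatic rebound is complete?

Net drop Δ = e − u = e − e ρ_c/ρ_m = e (ρ_m − ρ_c)/ρ_m.
e = Δ ρ_m/(ρ_m − ρ_c) = 0.595 km × 3240/570 = 3.38 km.

3.38 km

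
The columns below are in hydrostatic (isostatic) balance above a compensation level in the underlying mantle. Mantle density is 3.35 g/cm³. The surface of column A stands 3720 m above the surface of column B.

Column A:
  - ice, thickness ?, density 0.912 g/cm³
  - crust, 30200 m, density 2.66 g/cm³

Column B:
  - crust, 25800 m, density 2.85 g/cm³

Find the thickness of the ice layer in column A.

1860 m

Take the compensation level at the base of the deeper column (depth z_c below the surface of column A) and equate Σ ρ_i t_i down to z_c; mantle fills any gap and the z_c terms cancel.
Column A: x×0.912 + 30200×2.66 + (z_c − 30200 − x)×3.35
Column B: 3720×0 + 25800×2.85 + (z_c − 3720 − 25800)×3.35
The z_c×3.35 term appears on both sides and cancels. Collect the known terms of each column as K = Σ(ρt)_known − 3.35 × (depth of known layers): K_A = 80332 − 3.35×30200 = −20838; K_B = 73530 − 3.35×(3720 + 25800) = −25362.
Balance: K_A − x×(3.35 − 0.912) = K_B, so x = (K_A − K_B)/(3.35 − 0.912) = 4524/2.438 = 1860 m.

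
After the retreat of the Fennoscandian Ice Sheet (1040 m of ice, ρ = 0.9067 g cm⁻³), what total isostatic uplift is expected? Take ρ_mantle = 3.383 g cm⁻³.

Removing the load lets mantle flow back in; uplift u satisfies ρ_ice t = ρ_m u.
u = t ρ_ice/ρ_m = 1040 m × 0.9067/3.383 = 279 m.

279 m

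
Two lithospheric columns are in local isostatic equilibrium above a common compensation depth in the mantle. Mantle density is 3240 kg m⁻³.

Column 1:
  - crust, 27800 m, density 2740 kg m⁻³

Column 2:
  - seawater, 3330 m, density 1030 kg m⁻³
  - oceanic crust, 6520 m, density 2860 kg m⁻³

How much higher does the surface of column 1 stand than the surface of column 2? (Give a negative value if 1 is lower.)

For any compensation level in the mantle, the mantle terms cancel and isostasy reduces to e = (Σt_1 − Σt_2) − (Σ(ρt)_1 − Σ(ρt)_2) / ρ_m.
Σt_1 = 27800 m; Σt_2 = 9850 m; Σ(ρt)_1 = 76172000; Σ(ρt)_2 = 22077100 (in m·kg m⁻³).
e = (27800 − 9850) − (76172000 − 22077100) / 3240 = 1250 m.

1250 m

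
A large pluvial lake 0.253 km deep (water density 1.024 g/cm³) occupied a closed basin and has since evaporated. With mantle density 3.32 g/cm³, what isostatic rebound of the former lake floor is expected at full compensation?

u = d ρ_w/ρ_m = 0.253 km × 1.024/3.32 = 0.078 km.

0.078 km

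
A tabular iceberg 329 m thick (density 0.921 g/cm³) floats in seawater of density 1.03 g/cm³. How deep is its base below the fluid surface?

Draft d = t ρ_obj/ρ_fluid = 329 m × 0.921/1.03 = 294 m.

294 m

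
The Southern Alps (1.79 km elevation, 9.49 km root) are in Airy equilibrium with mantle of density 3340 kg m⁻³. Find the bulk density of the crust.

ρ_c h = (ρ_m − ρ_c) r → ρ_c (h + r) = ρ_m r → ρ_c = ρ_m r / (h + r).
ρ_c = 3340 × 9.49 km / (1.79 km + 9.49 km) = 2810 kg m⁻³.

2810 kg m⁻³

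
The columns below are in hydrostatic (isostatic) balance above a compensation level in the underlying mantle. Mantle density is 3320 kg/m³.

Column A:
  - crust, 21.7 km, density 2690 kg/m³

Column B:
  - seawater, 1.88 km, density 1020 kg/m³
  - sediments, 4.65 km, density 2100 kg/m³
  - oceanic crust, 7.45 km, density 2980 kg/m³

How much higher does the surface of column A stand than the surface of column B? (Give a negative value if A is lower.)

0.344 km

For any compensation level in the mantle, the mantle terms cancel and isostasy reduces to e = (Σt_A − Σt_B) − (Σ(ρt)_A − Σ(ρt)_B) / ρ_m.
Σt_A = 21.7 km; Σt_B = 13.98 km; Σ(ρt)_A = 58373; Σ(ρt)_B = 33883.6 (in km·kg/m³).
e = (21.7 − 13.98) − (58373 − 33883.6) / 3320 = 0.344 km.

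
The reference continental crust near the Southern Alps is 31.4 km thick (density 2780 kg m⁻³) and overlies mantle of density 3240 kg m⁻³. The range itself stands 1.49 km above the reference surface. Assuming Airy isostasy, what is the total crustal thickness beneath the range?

Root depth r = h ρ_c / (ρ_m − ρ_c) = 1.49 km × 2780 / 460 = 9.005 km.
Total thickness = T + h + r = 31.4 km + 1.49 km + 9.005 km = 41.9 km.

41.9 km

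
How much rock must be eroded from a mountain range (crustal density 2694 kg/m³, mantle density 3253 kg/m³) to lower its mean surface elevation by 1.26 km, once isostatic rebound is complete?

Net drop Δ = e − u = e − e ρ_c/ρ_m = e (ρ_m − ρ_c)/ρ_m.
e = Δ ρ_m/(ρ_m − ρ_c) = 1.26 km × 3253/559 = 7.33 km.

7.33 km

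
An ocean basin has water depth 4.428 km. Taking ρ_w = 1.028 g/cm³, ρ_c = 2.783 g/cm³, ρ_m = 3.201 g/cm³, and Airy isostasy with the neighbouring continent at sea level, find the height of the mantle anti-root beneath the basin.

For local isostatic compensation: replacing crust with seawater at the top is compensated by replacing crust with mantle at the base: d (ρ_c − ρ_w) = a (ρ_m − ρ_c).
a = d (ρ_c − ρ_w)/(ρ_m − ρ_c) = 4.428 km × 1.755/0.418 = 18.6 km.

18.6 km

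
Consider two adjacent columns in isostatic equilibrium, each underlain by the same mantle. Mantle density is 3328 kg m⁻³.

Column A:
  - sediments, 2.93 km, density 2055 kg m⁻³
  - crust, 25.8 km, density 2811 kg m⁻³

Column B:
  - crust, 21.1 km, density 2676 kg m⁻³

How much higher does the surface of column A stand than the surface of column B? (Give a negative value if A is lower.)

For any compensation level in the mantle, the mantle terms cancel and isostasy reduces to e = (Σt_A − Σt_B) − (Σ(ρt)_A − Σ(ρt)_B) / ρ_m.
Σt_A = 28.73 km; Σt_B = 21.1 km; Σ(ρt)_A = 78544.95; Σ(ρt)_B = 56463.6 (in km·kg m⁻³).
e = (28.73 − 21.1) − (78544.95 − 56463.6) / 3328 = 0.995 km.

0.995 km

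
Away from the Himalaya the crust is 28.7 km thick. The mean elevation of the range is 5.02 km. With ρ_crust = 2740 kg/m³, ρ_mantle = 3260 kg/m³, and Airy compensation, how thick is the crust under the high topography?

60.2 km

Root depth r = h ρ_c / (ρ_m − ρ_c) = 5.02 km × 2740 / 520 = 26.45 km.
Total thickness = T + h + r = 28.7 km + 5.02 km + 26.45 km = 60.2 km.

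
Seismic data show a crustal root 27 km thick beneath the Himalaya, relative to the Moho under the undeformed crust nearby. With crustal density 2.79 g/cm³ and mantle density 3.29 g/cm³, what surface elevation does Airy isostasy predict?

By Archimedes' principle applied to the lithosphere: ρ_c h = (ρ_m − ρ_c) r.
h = r (ρ_m − ρ_c) / ρ_c = 27 km × (3.29 − 2.79) / 2.79 = 4.84 km.

4.84 km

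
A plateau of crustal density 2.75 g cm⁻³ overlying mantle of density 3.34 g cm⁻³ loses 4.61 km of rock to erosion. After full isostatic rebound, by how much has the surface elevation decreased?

0.814 km

Rebound u = e ρ_c/ρ_m = 4.61 km × 2.75/3.34 = 3.796 km.
Net surface drop = e − u = 4.61 km − 3.796 km = e (ρ_m − ρ_c)/ρ_m = 0.814 km.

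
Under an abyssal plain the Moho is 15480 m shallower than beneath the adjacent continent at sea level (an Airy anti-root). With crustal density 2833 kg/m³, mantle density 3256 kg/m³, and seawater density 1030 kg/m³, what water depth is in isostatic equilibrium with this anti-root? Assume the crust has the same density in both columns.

3630 m

Replacing a thickness d of crust by seawater at the top must be balanced by replacing crust with mantle at the base: d (ρ_c − ρ_w) = a (ρ_m − ρ_c).
d = a (ρ_m − ρ_c)/(ρ_c − ρ_w) = 15480 m × 423/1803 = 3630 m.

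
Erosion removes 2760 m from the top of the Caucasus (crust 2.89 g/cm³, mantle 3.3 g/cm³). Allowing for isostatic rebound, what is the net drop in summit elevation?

Rebound u = e ρ_c/ρ_m = 2760 m × 2.89/3.3 = 2417 m.
Net surface drop = e − u = 2760 m − 2417 m = e (ρ_m − ρ_c)/ρ_m = 343 m.

343 m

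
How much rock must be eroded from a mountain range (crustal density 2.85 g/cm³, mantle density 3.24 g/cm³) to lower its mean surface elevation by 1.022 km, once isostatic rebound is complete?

8.49 km

Net drop Δ = e − u = e − e ρ_c/ρ_m = e (ρ_m − ρ_c)/ρ_m.
e = Δ ρ_m/(ρ_m − ρ_c) = 1.022 km × 3.24/0.39 = 8.49 km.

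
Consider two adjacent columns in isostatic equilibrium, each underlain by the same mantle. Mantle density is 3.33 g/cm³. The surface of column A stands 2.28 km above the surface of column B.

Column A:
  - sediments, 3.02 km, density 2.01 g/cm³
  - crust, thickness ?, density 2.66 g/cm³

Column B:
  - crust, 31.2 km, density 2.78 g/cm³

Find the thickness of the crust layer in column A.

31 km

Take the compensation level at the base of the deeper column (depth z_c below the surface of column A) and equate Σ ρ_i t_i down to z_c; mantle fills any gap and the z_c terms cancel.
Column A: 3.02×2.01 + x×2.66 + (z_c − 3.02 − x)×3.33
Column B: 2.28×0 + 31.2×2.78 + (z_c − 2.28 − 31.2)×3.33
The z_c×3.33 term appears on both sides and cancels. Collect the known terms of each column as K = Σ(ρt)_known − 3.33 × (depth of known layers): K_A = 6.0702 − 3.33×3.02 = −3.9864; K_B = 86.736 − 3.33×(2.28 + 31.2) = −24.7524.
Balance: K_A − x×(3.33 − 2.66) = K_B, so x = (K_A − K_B)/(3.33 − 2.66) = 20.766/0.67 = 31 km.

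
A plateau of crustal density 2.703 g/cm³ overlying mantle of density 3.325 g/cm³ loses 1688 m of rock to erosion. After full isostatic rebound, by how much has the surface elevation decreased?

Rebound u = e ρ_c/ρ_m = 1688 m × 2.703/3.325 = 1372 m.
Net surface drop = e − u = 1688 m − 1372 m = e (ρ_m − ρ_c)/ρ_m = 316 m.

316 m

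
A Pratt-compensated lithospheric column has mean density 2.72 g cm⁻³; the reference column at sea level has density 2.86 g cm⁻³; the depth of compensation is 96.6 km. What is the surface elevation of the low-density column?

4.97 km

ρ_ref D = ρ (D + h) → h = D (ρ_ref − ρ)/ρ.
h = 96.6 km × (2.86 − 2.72)/2.72 = 4.97 km.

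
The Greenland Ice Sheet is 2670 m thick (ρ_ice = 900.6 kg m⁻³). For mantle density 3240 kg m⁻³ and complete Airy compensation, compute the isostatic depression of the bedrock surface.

742 m

Isostatic balance requires: the ice load ρ_ice t is balanced by mantle displaced below, ρ_m s.
s = t ρ_ice / ρ_m = 2670 m × 900.6/3240 = 742 m.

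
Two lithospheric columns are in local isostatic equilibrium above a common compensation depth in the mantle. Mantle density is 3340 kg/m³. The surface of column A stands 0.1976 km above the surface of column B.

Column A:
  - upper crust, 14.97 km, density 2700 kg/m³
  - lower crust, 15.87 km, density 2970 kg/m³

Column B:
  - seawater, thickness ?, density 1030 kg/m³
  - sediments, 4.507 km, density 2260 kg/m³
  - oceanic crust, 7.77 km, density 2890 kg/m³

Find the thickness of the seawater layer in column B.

2.78 km

Take the compensation level at the base of the deeper column (depth z_c below the surface of column A) and equate Σ ρ_i t_i down to z_c; mantle fills any gap and the z_c terms cancel.
Column A: 14.97×2700 + 15.87×2970 + (z_c − 30.84)×3340
Column B: 0.1976×0 + x×1030 + 4.507×2260 + 7.77×2890 + (z_c − 0.1976 − 12.277 − x)×3340
The z_c×3340 term appears on both sides and cancels. Collect the known terms of each column as K = Σ(ρt)_known − 3340 × (depth of known layers): K_A = 87552.9 − 3340×30.84 = −15452.7; K_B = 32641.12 − 3340×(0.1976 + 12.277) = −9024.044.
Balance: K_A = K_B − x×(3340 − 1030), so x = (K_B − K_A)/(3340 − 1030) = 6428.66/2310 = 2.78 km.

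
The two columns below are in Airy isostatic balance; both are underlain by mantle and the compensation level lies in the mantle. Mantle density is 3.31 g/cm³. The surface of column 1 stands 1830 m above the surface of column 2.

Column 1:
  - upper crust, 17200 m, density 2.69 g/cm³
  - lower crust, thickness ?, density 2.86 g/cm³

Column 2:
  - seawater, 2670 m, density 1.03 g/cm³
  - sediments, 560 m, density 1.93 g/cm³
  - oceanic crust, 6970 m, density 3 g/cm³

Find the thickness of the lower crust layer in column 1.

Take the compensation level at the base of the deeper column (depth z_c below the surface of column 1) and equate Σ ρ_i t_i down to z_c; mantle fills any gap and the z_c terms cancel.
Column 1: 17200×2.69 + x×2.86 + (z_c − 17200 − x)×3.31
Column 2: 1830×0 + 2670×1.03 + 560×1.93 + 6970×3 + (z_c − 1830 − 10200)×3.31
The z_c×3.31 term appears on both sides and cancels. Collect the known terms of each column as K = Σ(ρt)_known − 3.31 × (depth of known layers): K_1 = 46268 − 3.31×17200 = −10664; K_2 = 24740.9 − 3.31×(1830 + 10200) = −15078.4.
Balance: K_1 − x×(3.31 − 2.86) = K_2, so x = (K_1 − K_2)/(3.31 − 2.86) = 4414.4/0.45 = 9810 m.

9810 m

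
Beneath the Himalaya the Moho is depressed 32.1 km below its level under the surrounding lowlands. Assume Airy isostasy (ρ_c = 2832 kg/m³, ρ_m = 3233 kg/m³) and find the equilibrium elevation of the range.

4.55 km

By Archimedes' principle applied to the lithosphere: ρ_c h = (ρ_m − ρ_c) r.
h = r (ρ_m − ρ_c) / ρ_c = 32.1 km × (3233 − 2832) / 2832 = 4.55 km.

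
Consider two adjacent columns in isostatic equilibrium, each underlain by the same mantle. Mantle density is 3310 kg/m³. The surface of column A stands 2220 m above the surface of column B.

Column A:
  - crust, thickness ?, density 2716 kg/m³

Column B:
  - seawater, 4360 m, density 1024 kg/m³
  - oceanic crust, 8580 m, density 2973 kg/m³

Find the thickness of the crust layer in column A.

Take the compensation level at the base of the deeper column (depth z_c below the surface of column A) and equate Σ ρ_i t_i down to z_c; mantle fills any gap and the z_c terms cancel.
Column A: x×2716 + (z_c − 0 − x)×3310
Column B: 2220×0 + 4360×1024 + 8580×2973 + (z_c − 2220 − 12940)×3310
The z_c×3310 term appears on both sides and cancels. Collect the known terms of each column as K = Σ(ρt)_known − 3310 × (depth of known layers): K_A = 0 − 3310×0 = 0; K_B = 29972980 − 3310×(2220 + 12940) = −20206620.
Balance: K_A − x×(3310 − 2716) = K_B, so x = (K_A − K_B)/(3310 − 2716) = 20206600/594 = 34000 m.

34000 m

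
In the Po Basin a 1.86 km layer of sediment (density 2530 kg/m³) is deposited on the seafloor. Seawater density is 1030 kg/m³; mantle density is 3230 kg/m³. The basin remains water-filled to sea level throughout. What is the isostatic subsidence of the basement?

1.27 km

Submarine loading: the sediment displaces seawater, and the subsidence is in turn flooded, so s (ρ_m − ρ_w) = t (ρ_sed − ρ_w).
s = 1.86 km × (2530 − 1030) / (3230 − 1030) = 1.27 km.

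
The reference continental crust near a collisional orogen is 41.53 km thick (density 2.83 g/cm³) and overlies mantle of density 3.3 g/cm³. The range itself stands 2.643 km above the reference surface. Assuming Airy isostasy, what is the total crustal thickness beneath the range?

Root depth r = h ρ_c / (ρ_m − ρ_c) = 2.643 km × 2.83 / 0.47 = 15.91 km.
Total thickness = T + h + r = 41.53 km + 2.643 km + 15.91 km = 60.1 km.

60.1 km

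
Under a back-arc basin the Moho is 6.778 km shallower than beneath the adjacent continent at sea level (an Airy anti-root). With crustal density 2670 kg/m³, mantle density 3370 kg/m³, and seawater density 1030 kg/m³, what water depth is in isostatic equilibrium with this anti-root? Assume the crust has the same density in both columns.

2.89 km

Replacing a thickness d of crust by seawater at the top must be balanced by replacing crust with mantle at the base: d (ρ_c − ρ_w) = a (ρ_m − ρ_c).
d = a (ρ_m − ρ_c)/(ρ_c − ρ_w) = 6.778 km × 700/1640 = 2.89 km.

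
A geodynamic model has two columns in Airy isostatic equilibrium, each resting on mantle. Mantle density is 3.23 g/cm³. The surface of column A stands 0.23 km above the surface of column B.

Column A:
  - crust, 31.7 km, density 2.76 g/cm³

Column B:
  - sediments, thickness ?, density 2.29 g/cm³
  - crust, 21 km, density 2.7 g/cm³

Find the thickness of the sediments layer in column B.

Take the compensation level at the base of the deeper column (depth z_c below the surface of column A) and equate Σ ρ_i t_i down to z_c; mantle fills any gap and the z_c terms cancel.
Column A: 31.7×2.76 + (z_c − 31.7)×3.23
Column B: 0.23×0 + x×2.29 + 21×2.7 + (z_c − 0.23 − 21 − x)×3.23
The z_c×3.23 term appears on both sides and cancels. Collect the known terms of each column as K = Σ(ρt)_known − 3.23 × (depth of known layers): K_A = 87.492 − 3.23×31.7 = −14.899; K_B = 56.7 − 3.23×(0.23 + 21) = −11.8729.
Balance: K_A = K_B − x×(3.23 − 2.29), so x = (K_B − K_A)/(3.23 − 2.29) = 3.0261/0.94 = 3.22 km.

3.22 km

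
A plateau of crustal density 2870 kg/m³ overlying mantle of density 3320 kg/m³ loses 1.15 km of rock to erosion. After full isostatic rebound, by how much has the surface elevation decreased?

Rebound u = e ρ_c/ρ_m = 1.15 km × 2870/3320 = 0.9941 km.
Net surface drop = e − u = 1.15 km − 0.9941 km = e (ρ_m − ρ_c)/ρ_m = 0.156 km.

0.156 km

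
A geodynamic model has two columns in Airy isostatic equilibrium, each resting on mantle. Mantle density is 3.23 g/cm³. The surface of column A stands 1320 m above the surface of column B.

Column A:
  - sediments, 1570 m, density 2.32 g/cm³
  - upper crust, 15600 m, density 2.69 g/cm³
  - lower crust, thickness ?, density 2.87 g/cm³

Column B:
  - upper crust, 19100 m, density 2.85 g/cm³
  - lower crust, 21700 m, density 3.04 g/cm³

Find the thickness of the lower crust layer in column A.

Take the compensation level at the base of the deeper column (depth z_c below the surface of column A) and equate Σ ρ_i t_i down to z_c; mantle fills any gap and the z_c terms cancel.
Column A: 1570×2.32 + 15600×2.69 + x×2.87 + (z_c − 17170 − x)×3.23
Column B: 1320×0 + 19100×2.85 + 21700×3.04 + (z_c − 1320 − 40800)×3.23
The z_c×3.23 term appears on both sides and cancels. Collect the known terms of each column as K = Σ(ρt)_known − 3.23 × (depth of known layers): K_A = 45606.4 − 3.23×17170 = −9852.7; K_B = 120403 − 3.23×(1320 + 40800) = −15644.6.
Balance: K_A − x×(3.23 − 2.87) = K_B, so x = (K_A − K_B)/(3.23 − 2.87) = 5791.9/0.36 = 16100 m.

16100 m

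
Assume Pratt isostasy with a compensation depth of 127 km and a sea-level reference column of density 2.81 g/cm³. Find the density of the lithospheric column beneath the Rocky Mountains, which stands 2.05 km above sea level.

2.77 g/cm³

Pratt balance: ρ_ref D = ρ (D + h).
ρ = ρ_ref D/(D + h) = 2.81 × 127 km/(127 km + 2.05 km) = 2.77 g/cm³.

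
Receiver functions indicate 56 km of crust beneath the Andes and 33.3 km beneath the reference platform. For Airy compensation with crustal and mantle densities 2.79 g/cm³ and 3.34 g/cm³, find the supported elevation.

3.74 km

Excess crust Δ = 56 km − 33.3 km = 22.7 km, split between elevation h and root r with h + r = Δ.
Airy balance ρ_c h = (ρ_m − ρ_c) r gives r = h ρ_c/(ρ_m − ρ_c), so h (1 + ρ_c/(ρ_m − ρ_c)) = Δ, i.e. h = Δ (ρ_m − ρ_c)/ρ_m.
h = 22.7 km × 0.55/3.34 = 3.74 km.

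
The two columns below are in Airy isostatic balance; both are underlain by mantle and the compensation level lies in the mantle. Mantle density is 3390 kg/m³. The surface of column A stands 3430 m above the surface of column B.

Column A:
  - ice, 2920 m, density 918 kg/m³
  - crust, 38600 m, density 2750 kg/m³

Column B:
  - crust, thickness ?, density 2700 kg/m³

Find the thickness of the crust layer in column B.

29400 m

Take the compensation level at the base of the deeper column (depth z_c below the surface of column A) and equate Σ ρ_i t_i down to z_c; mantle fills any gap and the z_c terms cancel.
Column A: 2920×918 + 38600×2750 + (z_c − 41520)×3390
Column B: 3430×0 + x×2700 + (z_c − 3430 − 0 − x)×3390
The z_c×3390 term appears on both sides and cancels. Collect the known terms of each column as K = Σ(ρt)_known − 3390 × (depth of known layers): K_A = 108830560 − 3390×41520 = −31922240; K_B = 0 − 3390×(3430 + 0) = −11627700.
Balance: K_A = K_B − x×(3390 − 2700), so x = (K_B − K_A)/(3390 − 2700) = 20294500/690 = 29400 m.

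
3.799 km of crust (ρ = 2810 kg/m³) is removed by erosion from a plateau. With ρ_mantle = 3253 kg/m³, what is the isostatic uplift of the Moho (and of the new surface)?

Unloading: uplift u = e ρ_c/ρ_m = 3.799 km × 2810/3253 = 3.28 km.

3.28 km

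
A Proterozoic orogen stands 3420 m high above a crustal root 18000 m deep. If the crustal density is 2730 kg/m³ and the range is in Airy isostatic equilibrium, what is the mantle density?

3250 kg/m³

Airy balance: ρ_c h = (ρ_m − ρ_c) r → ρ_m = ρ_c (1 + h/r).
ρ_m = 2730 × (1 + 3420 m/18000 m) = 3250 kg/m³.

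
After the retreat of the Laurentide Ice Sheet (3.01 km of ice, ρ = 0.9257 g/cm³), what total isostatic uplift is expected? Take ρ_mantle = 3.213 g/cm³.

Removing the load lets mantle flow back in; uplift u satisfies ρ_ice t = ρ_m u.
u = t ρ_ice/ρ_m = 3.01 km × 0.9257/3.213 = 0.867 km.

0.867 km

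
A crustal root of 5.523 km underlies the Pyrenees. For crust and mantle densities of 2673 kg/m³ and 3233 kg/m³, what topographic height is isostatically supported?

1.16 km

Balancing pressure at the compensation depth: ρ_c h = (ρ_m − ρ_c) r.
h = r (ρ_m − ρ_c) / ρ_c = 5.523 km × (3233 − 2673) / 2673 = 1.16 km.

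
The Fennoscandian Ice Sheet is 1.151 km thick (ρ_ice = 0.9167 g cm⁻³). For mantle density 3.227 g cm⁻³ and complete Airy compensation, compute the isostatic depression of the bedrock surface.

By Archimedes' principle applied to the lithosphere: the ice load ρ_ice t is balanced by mantle displaced below, ρ_m s.
s = t ρ_ice / ρ_m = 1.151 km × 0.9167/3.227 = 0.327 km.

0.327 km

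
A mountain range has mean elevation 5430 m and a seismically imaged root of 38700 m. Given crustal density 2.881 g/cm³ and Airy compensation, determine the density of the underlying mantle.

Airy balance: ρ_c h = (ρ_m − ρ_c) r → ρ_m = ρ_c (1 + h/r).
ρ_m = 2.881 × (1 + 5430 m/38700 m) = 3.29 g/cm³.

3.29 g/cm³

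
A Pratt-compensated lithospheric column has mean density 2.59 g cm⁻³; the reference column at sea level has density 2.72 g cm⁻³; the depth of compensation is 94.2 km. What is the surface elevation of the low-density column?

4.73 km

ρ_ref D = ρ (D + h) → h = D (ρ_ref − ρ)/ρ.
h = 94.2 km × (2.72 − 2.59)/2.59 = 4.73 km.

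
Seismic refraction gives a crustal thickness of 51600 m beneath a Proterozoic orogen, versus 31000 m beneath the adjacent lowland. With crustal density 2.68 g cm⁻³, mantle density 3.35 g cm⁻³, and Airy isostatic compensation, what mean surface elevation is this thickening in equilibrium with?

4120 m

Excess crust Δ = 51600 m − 31000 m = 20600 m, split between elevation h and root r with h + r = Δ.
Airy balance ρ_c h = (ρ_m − ρ_c) r gives r = h ρ_c/(ρ_m − ρ_c), so h (1 + ρ_c/(ρ_m − ρ_c)) = Δ, i.e. h = Δ (ρ_m − ρ_c)/ρ_m.
h = 20600 m × 0.67/3.35 = 4120 m.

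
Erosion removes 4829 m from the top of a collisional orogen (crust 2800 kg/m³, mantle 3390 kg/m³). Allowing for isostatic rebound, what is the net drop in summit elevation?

840 m

Rebound u = e ρ_c/ρ_m = 4829 m × 2800/3390 = 3989 m.
Net surface drop = e − u = 4829 m − 3989 m = e (ρ_m − ρ_c)/ρ_m = 840 m.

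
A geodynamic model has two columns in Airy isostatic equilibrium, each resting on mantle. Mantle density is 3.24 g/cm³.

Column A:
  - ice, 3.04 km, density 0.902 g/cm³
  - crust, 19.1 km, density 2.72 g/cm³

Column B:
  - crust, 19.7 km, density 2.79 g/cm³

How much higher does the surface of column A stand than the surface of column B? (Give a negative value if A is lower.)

2.52 km

For any compensation level in the mantle, the mantle terms cancel and isostasy reduces to e = (Σt_A − Σt_B) − (Σ(ρt)_A − Σ(ρt)_B) / ρ_m.
Σt_A = 22.14 km; Σt_B = 19.7 km; Σ(ρt)_A = 54.69408; Σ(ρt)_B = 54.963 (in km·g/cm³).
e = (22.14 − 19.7) − (54.69408 − 54.963) / 3.24 = 2.52 km.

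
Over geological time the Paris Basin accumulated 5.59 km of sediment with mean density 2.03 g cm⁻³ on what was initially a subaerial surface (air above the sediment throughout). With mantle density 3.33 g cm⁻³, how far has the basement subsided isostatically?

3.41 km

Subaerial load: s = t ρ_sed / ρ_m = 5.59 km × 2.03/3.33 = 3.41 km.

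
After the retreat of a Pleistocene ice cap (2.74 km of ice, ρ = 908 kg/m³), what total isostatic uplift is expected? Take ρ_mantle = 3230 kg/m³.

Removing the load lets mantle flow back in; uplift u satisfies ρ_ice t = ρ_m u.
u = t ρ_ice/ρ_m = 2.74 km × 908/3230 = 0.77 km.

0.77 km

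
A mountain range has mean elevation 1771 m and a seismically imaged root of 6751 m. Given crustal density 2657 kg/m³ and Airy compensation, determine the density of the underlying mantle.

Airy balance: ρ_c h = (ρ_m − ρ_c) r → ρ_m = ρ_c (1 + h/r).
ρ_m = 2657 × (1 + 1771 m/6751 m) = 3350 kg/m³.

3350 kg/m³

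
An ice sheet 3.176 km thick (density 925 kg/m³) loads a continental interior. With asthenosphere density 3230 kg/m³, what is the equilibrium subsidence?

For local isostatic compensation: the ice load ρ_ice t is balanced by mantle displaced below, ρ_m s.
s = t ρ_ice / ρ_m = 3.176 km × 925/3230 = 0.91 km.

0.91 km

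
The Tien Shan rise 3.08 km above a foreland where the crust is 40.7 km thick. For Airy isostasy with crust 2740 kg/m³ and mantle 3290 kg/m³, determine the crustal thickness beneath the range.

Root depth r = h ρ_c / (ρ_m − ρ_c) = 3.08 km × 2740 / 550 = 15.34 km.
Total thickness = T + h + r = 40.7 km + 3.08 km + 15.34 km = 59.1 km.

59.1 km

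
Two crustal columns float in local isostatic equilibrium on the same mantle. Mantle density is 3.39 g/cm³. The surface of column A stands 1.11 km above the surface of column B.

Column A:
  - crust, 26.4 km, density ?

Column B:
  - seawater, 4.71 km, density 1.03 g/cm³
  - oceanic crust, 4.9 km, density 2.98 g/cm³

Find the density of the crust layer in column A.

2.75 g/cm³

Take the compensation level at the base of the deeper column (depth z_c below the surface of column A) and equate Σ ρ_i t_i down to z_c; mantle fills any gap and the z_c terms cancel.
Column A: 26.4×ρ + (z_c − 26.4)×3.39
Column B: 1.11×0 + 4.71×1.03 + 4.9×2.98 + (z_c − 1.11 − 9.61)×3.39
The z_c×3.39 term appears on both sides and cancels. Collect the known terms of each column as K = Σ(ρt)_known − 3.39 × (depth of known layers): K_A = 0 − 3.39×26.4 = −89.496; K_B = 19.4533 − 3.39×(1.11 + 9.61) = −16.8875.
Balance: K_A + 26.4×ρ = K_B, so ρ = (K_B − K_A)/26.4 = 72.6085/26.4 = 2.75 g/cm³.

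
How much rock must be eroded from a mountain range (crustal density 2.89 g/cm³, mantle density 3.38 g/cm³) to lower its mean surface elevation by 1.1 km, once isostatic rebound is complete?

Net drop Δ = e − u = e − e ρ_c/ρ_m = e (ρ_m − ρ_c)/ρ_m.
e = Δ ρ_m/(ρ_m − ρ_c) = 1.1 km × 3.38/0.49 = 7.59 km.

7.59 km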